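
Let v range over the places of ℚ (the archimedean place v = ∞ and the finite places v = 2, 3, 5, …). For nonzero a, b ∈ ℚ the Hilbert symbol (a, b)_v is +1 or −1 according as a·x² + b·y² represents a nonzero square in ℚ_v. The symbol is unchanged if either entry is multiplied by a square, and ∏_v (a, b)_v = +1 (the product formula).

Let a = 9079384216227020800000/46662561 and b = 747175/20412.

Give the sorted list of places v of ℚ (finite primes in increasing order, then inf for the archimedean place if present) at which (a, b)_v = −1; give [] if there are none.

Mod squares: a ≡ 20995, b ≡ 1729. Check v ∈ {∞, 2, 3, 5, 7, 11, 13, 17, 19, 23}.
v=7: a=7^0·(≡1), b=7^-1·(≡4) mod 7; (1|7)=+1, (4|7)=+1; (−1)^{0·-1·3}·(+1)^-1·(+1)^0 = +1.
v=19: a=19^3·(≡10), b=19^1·(≡15) mod 19; (10|19)=-1, (15|19)=-1; (−1)^{3·1·9}·(-1)^1·(-1)^3 = -1.
v=2: v_2(a)=26, v_2(b)=-2; units ≡ 3, 1 (mod 8); ε·ε+αω+βω = 1·0+26·0+-2·1 ≡ 0  ⇒  (a,b)_2 = +1.
v=17: a=17^1·(≡3), b=17^0·(≡12) mod 17; (3|17)=-1, (12|17)=-1; (−1)^{1·0·8}·(-1)^0·(-1)^1 = -1.
v=11: a=11^-2·(≡2), b=11^2·(≡10) mod 11; (2|11)=-1, (10|11)=-1; (−1)^{-2·2·5}·(-1)^2·(-1)^-2 = +1.
v=5: a=5^5·(≡1), b=5^2·(≡1) mod 5; (1|5)=+1, (1|5)=+1; (−1)^{5·2·2}·(+1)^2·(+1)^5 = +1.
v=∞: 20995 > 0 and 1729 > 0  ⇒  (a,b)_∞ = +1.
v=23: a=23^-2·(≡14), b=23^0·(≡6) mod 23; (14|23)=-1, (6|23)=+1; (−1)^{-2·0·11}·(-1)^0·(+1)^-2 = +1.
v=3: a=3^-6·(≡1), b=3^-6·(≡1) mod 3; (1|3)=+1, (1|3)=+1; (−1)^{-6·-6·1}·(+1)^-6·(+1)^-6 = +1.
v=13: a=13^5·(≡12), b=13^1·(≡1) mod 13; (12|13)=+1, (1|13)=+1; (−1)^{5·1·6}·(+1)^1·(+1)^5 = +1.
|Ram(20995, 1729)| = 2, even; anisotropic at {17, 19}.

[17, 19]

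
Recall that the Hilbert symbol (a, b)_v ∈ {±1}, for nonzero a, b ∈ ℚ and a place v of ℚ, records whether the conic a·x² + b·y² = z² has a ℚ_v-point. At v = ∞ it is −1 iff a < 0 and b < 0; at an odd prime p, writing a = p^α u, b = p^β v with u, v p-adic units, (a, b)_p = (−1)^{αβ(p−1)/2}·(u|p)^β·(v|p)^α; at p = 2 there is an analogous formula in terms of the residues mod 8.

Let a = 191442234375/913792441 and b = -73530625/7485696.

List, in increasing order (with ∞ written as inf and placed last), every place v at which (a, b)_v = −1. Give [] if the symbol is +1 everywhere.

[2, 7]

(a, b) ≡ (7, -1) mod (ℚ^×)²; places V = {2, 3, 5, 7, 19, 37, 43, ∞}.
(a,b)_2: α=0, β=-8; u≡7, v≡7 (mod 8); ε(u)ε(v)=1·1, αω(v)=0·0, βω(u)=-8·0; sum ≡ 1  ⇒  -1.
(a,b)_43: α=-2, u≡2; β=0, v≡33 (mod 43); (2|43)=-1, (33|43)=-1; sign (−1)^0·-1^0·-1^-2 = +1.
(a,b)_5: α=6, u≡3; β=4, v≡1 (mod 5); (3|5)=-1, (1|5)=+1; sign (−1)^0·-1^4·+1^6 = +1.
(a,b)_37: α=-2, u≡27; β=0, v≡26 (mod 37); (27|37)=+1, (26|37)=+1; sign (−1)^0·+1^0·+1^-2 = +1.
(a,b)_19: α=-2, u≡17; β=-2, v≡3 (mod 19); (17|19)=+1, (3|19)=-1; sign (−1)^0·+1^-2·-1^-2 = +1.
(a,b)_3: α=6, u≡1; β=-4, v≡2 (mod 3); (1|3)=+1, (2|3)=-1; sign (−1)^0·+1^-4·-1^6 = +1.
(a,b)_7: α=5, u≡4; β=6, v≡5 (mod 7); (4|7)=+1, (5|7)=-1; sign (−1)^0·+1^6·-1^5 = -1.
(a,b)_∞: sgn(7)=+, sgn(-1)=−, so +1.
|Ram(7, -1)| = 2, even; anisotropic at {2, 7}.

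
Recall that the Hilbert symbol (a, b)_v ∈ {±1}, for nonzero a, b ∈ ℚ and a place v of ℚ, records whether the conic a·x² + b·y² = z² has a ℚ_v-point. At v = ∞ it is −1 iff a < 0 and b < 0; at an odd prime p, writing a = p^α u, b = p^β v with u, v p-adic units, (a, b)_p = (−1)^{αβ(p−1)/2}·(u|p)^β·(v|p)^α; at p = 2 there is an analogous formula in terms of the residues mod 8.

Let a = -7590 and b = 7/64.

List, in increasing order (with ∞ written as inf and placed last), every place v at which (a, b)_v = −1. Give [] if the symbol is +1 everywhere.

[5, 7, 11, 23]

Mod squares: a ≡ -7590, b ≡ 7. Check v ∈ {∞, 2, 3, 5, 7, 11, 23}.
v=23: a=23^1·(≡15), b=23^0·(≡17) mod 23; (15|23)=-1, (17|23)=-1; (−1)^{1·0·11}·(-1)^0·(-1)^1 = -1.
v=3: a=3^1·(≡2), b=3^0·(≡1) mod 3; (2|3)=-1, (1|3)=+1; (−1)^{1·0·1}·(-1)^0·(+1)^1 = +1.
v=11: a=11^1·(≡3), b=11^0·(≡2) mod 11; (3|11)=+1, (2|11)=-1; (−1)^{1·0·5}·(+1)^0·(-1)^1 = -1.
v=5: a=5^1·(≡2), b=5^0·(≡3) mod 5; (2|5)=-1, (3|5)=-1; (−1)^{1·0·2}·(-1)^0·(-1)^1 = -1.
v=∞: -7590 < 0 and 7 > 0  ⇒  (a,b)_∞ = +1.
v=7: a=7^0·(≡5), b=7^1·(≡1) mod 7; (5|7)=-1, (1|7)=+1; (−1)^{0·1·3}·(-1)^1·(+1)^0 = -1.
v=2: v_2(a)=1, v_2(b)=-6; units ≡ 5, 7 (mod 8); ε·ε+αω+βω = 0·1+1·0+-6·1 ≡ 0  ⇒  (a,b)_2 = +1.
Ram(-7590, 7) = {5, 7, 11, 23}; no ℚ_5-point on the conic.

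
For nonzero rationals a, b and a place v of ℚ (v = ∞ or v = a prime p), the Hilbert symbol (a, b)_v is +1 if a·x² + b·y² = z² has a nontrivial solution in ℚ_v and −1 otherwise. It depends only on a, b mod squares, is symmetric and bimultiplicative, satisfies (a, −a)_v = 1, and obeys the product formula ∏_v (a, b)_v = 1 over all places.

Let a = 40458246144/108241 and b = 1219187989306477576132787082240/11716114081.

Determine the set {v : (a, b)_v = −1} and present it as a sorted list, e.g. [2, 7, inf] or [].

[2, 3, 11, 17, 29, 41]

(a, b) ≡ (109446, 123400365) mod (ℚ^×)²; places V = {2, 3, 5, 7, 11, 17, 19, 29, 37, 41, 47, ∞}.
(a,b)_∞: sgn(109446)=+, sgn(123400365)=+, so +1.
(a,b)_37: α=1, u≡5; β=3, v≡18 (mod 37); (5|37)=-1, (18|37)=-1; sign (−1)^0·-1^3·-1^1 = +1.
(a,b)_19: α=2, u≡6; β=4, v≡7 (mod 19); (6|19)=+1, (7|19)=+1; sign (−1)^0·+1^4·+1^2 = +1.
(a,b)_3: α=1, u≡2; β=13, v≡2 (mod 3); (2|3)=-1, (2|3)=-1; sign (−1)^1·-1^13·-1^1 = -1.
(a,b)_11: α=0, u≡8; β=3, v≡6 (mod 11); (8|11)=-1, (6|11)=-1; sign (−1)^0·-1^3·-1^0 = -1.
(a,b)_47: α=-2, u≡41; β=-4, v≡9 (mod 47); (41|47)=-1, (9|47)=+1; sign (−1)^0·-1^-4·+1^-2 = +1.
(a,b)_29: α=1, u≡7; β=3, v≡14 (mod 29); (7|29)=+1, (14|29)=-1; sign (−1)^0·+1^3·-1^1 = -1.
(a,b)_7: α=-2, u≡2; β=-4, v≡1 (mod 7); (2|7)=+1, (1|7)=+1; sign (−1)^0·+1^-4·+1^-2 = +1.
(a,b)_5: α=0, u≡4; β=1, v≡3 (mod 5); (4|5)=+1, (3|5)=-1; sign (−1)^0·+1^1·-1^0 = +1.
(a,b)_41: α=0, u≡13; β=1, v≡37 (mod 41); (13|41)=-1, (37|41)=+1; sign (−1)^0·-1^1·+1^0 = -1.
(a,b)_2: α=11, β=10; u≡3, v≡5 (mod 8); ε(u)ε(v)=1·0, αω(v)=11·1, βω(u)=10·1; sum ≡ 1  ⇒  -1.
(a,b)_17: α=1, u≡11; β=1, v≡13 (mod 17); (11|17)=-1, (13|17)=+1; sign (−1)^0·-1^1·+1^1 = -1.
(109446, 123400365 / ℚ) ramifies at {2, 3, 11, 17, 29, 41}: a division algebra.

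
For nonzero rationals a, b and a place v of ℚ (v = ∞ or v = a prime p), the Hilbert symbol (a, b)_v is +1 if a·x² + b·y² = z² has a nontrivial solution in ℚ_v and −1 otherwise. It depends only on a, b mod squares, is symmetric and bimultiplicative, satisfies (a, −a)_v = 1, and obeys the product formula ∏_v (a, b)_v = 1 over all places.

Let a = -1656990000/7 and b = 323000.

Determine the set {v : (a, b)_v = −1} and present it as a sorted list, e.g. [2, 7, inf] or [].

Mod squares: a ≡ -357, b ≡ 3230. Check v ∈ {∞, 2, 3, 5, 7, 17, 19}.
v=∞: -357 < 0 and 3230 > 0  ⇒  (a,b)_∞ = +1.
v=2: v_2(a)=4, v_2(b)=3; units ≡ 3, 7 (mod 8); ε·ε+αω+βω = 1·1+4·0+3·1 ≡ 0  ⇒  (a,b)_2 = +1.
v=19: a=19^2·(≡11), b=19^1·(≡14) mod 19; (11|19)=+1, (14|19)=-1; (−1)^{2·1·9}·(+1)^1·(-1)^2 = +1.
v=5: a=5^4·(≡3), b=5^3·(≡4) mod 5; (3|5)=-1, (4|5)=+1; (−1)^{4·3·2}·(-1)^3·(+1)^4 = -1.
v=3: a=3^3·(≡1), b=3^0·(≡2) mod 3; (1|3)=+1, (2|3)=-1; (−1)^{3·0·1}·(+1)^0·(-1)^3 = -1.
v=7: a=7^-1·(≡6), b=7^0·(≡6) mod 7; (6|7)=-1, (6|7)=-1; (−1)^{-1·0·3}·(-1)^0·(-1)^-1 = -1.
v=17: a=17^1·(≡16), b=17^1·(≡11) mod 17; (16|17)=+1, (11|17)=-1; (−1)^{1·1·8}·(+1)^1·(-1)^1 = -1.
(-357, 3230 / ℚ) ramifies at {3, 5, 7, 17}: a division algebra.

[3, 5, 7, 17]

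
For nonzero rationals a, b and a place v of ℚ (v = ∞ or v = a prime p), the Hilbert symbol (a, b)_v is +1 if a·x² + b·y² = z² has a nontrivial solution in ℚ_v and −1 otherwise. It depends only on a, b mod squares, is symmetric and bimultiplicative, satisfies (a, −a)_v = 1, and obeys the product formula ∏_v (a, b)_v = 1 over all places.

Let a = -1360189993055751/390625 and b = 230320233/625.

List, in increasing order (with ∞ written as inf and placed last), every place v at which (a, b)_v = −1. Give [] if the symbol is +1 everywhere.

(a, b) ≡ (-39, 211497) mod (ℚ^×)²; places V = {2, 3, 5, 11, 13, 17, 29, ∞}.
(a,b)_3: α=5, u≡2; β=3, v≡2 (mod 3); (2|3)=-1, (2|3)=-1; sign (−1)^1·-1^3·-1^5 = -1.
(a,b)_17: α=2, u≡12; β=1, v≡5 (mod 17); (12|17)=-1, (5|17)=-1; sign (−1)^0·-1^1·-1^2 = -1.
(a,b)_2: α=0, β=0; u≡1, v≡1 (mod 8); ε(u)ε(v)=0·0, αω(v)=0·0, βω(u)=0·0; sum ≡ 0  ⇒  +1.
(a,b)_5: α=-8, u≡4; β=-4, v≡3 (mod 5); (4|5)=+1, (3|5)=-1; sign (−1)^0·+1^-4·-1^-8 = +1.
(a,b)_29: α=2, u≡21; β=1, v≡14 (mod 29); (21|29)=-1, (14|29)=-1; sign (−1)^0·-1^1·-1^2 = -1.
(a,b)_11: α=6, u≡9; β=3, v≡10 (mod 11); (9|11)=+1, (10|11)=-1; sign (−1)^0·+1^3·-1^6 = +1.
(a,b)_13: α=1, u≡9; β=1, v≡8 (mod 13); (9|13)=+1, (8|13)=-1; sign (−1)^0·+1^1·-1^1 = -1.
(a,b)_∞: sgn(-39)=−, sgn(211497)=+, so +1.
|Ram(-39, 211497)| = 4, even; anisotropic at {3, 13, 17, 29}.

[3, 13, 17, 29]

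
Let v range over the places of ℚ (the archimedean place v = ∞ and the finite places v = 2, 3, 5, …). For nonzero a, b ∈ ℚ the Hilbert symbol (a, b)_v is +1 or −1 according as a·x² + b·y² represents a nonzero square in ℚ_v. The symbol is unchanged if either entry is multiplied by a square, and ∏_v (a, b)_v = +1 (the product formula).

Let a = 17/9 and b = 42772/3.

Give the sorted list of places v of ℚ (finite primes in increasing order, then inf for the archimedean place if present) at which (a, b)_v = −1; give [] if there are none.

[3, 37]

(a, b) ≡ (17, 111) mod (ℚ^×)²; places V = {2, 3, 17, 37, ∞}.
(a,b)_37: α=0, u≡6; β=1, v≡3 (mod 37); (6|37)=-1, (3|37)=+1; sign (−1)^0·-1^1·+1^0 = -1.
(a,b)_17: α=1, u≡2; β=2, v≡4 (mod 17); (2|17)=+1, (4|17)=+1; sign (−1)^0·+1^2·+1^1 = +1.
(a,b)_2: α=0, β=2; u≡1, v≡7 (mod 8); ε(u)ε(v)=0·1, αω(v)=0·0, βω(u)=2·0; sum ≡ 0  ⇒  +1.
(a,b)_∞: sgn(17)=+, sgn(111)=+, so +1.
(a,b)_3: α=-2, u≡2; β=-1, v≡1 (mod 3); (2|3)=-1, (1|3)=+1; sign (−1)^0·-1^-1·+1^-2 = -1.
(17, 111 / ℚ) ramifies at {3, 37}: a division algebra.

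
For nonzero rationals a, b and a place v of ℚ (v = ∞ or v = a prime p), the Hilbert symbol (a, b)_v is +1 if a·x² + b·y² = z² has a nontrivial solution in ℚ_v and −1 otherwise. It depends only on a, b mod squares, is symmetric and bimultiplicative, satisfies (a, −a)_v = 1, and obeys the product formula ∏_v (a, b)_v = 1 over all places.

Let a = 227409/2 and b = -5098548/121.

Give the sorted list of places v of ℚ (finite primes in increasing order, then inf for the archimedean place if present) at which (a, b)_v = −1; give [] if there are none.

Mod squares: a ≡ 9282, b ≡ -26013. Check v ∈ {∞, 2, 3, 7, 11, 13, 17, 23, 29}.
v=23: a=23^0·(≡4), b=23^1·(≡15) mod 23; (4|23)=+1, (15|23)=-1; (−1)^{0·1·11}·(+1)^1·(-1)^0 = +1.
v=2: v_2(a)=-1, v_2(b)=2; units ≡ 1, 3 (mod 8); ε·ε+αω+βω = 0·1+-1·1+2·0 ≡ 1  ⇒  (a,b)_2 = -1.
v=7: a=7^3·(≡6), b=7^2·(≡5) mod 7; (6|7)=-1, (5|7)=-1; (−1)^{3·2·3}·(-1)^2·(-1)^3 = -1.
v=13: a=13^1·(≡4), b=13^1·(≡10) mod 13; (4|13)=+1, (10|13)=+1; (−1)^{1·1·6}·(+1)^1·(+1)^1 = +1.
v=29: a=29^0·(≡10), b=29^1·(≡3) mod 29; (10|29)=-1, (3|29)=-1; (−1)^{0·1·14}·(-1)^1·(-1)^0 = -1.
v=11: a=11^0·(≡3), b=11^-2·(≡7) mod 11; (3|11)=+1, (7|11)=-1; (−1)^{0·-2·5}·(+1)^-2·(-1)^0 = +1.
v=3: a=3^1·(≡1), b=3^1·(≡2) mod 3; (1|3)=+1, (2|3)=-1; (−1)^{1·1·1}·(+1)^1·(-1)^1 = +1.
v=∞: 9282 > 0 and -26013 < 0  ⇒  (a,b)_∞ = +1.
v=17: a=17^1·(≡16), b=17^0·(≡12) mod 17; (16|17)=+1, (12|17)=-1; (−1)^{1·0·8}·(+1)^0·(-1)^1 = -1.
|Ram(9282, -26013)| = 4, even; anisotropic at {2, 7, 17, 29}.

[2, 7, 17, 29]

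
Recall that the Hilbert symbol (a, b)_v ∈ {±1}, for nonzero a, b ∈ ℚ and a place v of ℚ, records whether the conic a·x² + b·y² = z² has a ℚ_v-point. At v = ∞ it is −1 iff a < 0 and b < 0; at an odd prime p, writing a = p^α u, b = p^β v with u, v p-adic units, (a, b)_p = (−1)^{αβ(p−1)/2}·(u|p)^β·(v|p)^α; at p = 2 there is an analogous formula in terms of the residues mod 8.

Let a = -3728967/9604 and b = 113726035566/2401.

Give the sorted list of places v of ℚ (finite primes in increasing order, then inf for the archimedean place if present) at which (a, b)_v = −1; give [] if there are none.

[11, 13, 17, 23]

Mod squares: a ≡ -12903, b ≡ 286. Check v ∈ {∞, 2, 3, 7, 11, 13, 17, 23}.
v=3: a=3^1·(≡1), b=3^2·(≡1) mod 3; (1|3)=+1, (1|3)=+1; (−1)^{1·2·1}·(+1)^2·(+1)^1 = +1.
v=2: v_2(a)=-2, v_2(b)=1; units ≡ 1, 7 (mod 8); ε·ε+αω+βω = 0·1+-2·0+1·0 ≡ 0  ⇒  (a,b)_2 = +1.
v=23: a=23^1·(≡14), b=23^2·(≡11) mod 23; (14|23)=-1, (11|23)=-1; (−1)^{1·2·11}·(-1)^2·(-1)^1 = -1.
v=11: a=11^1·(≡1), b=11^1·(≡9) mod 11; (1|11)=+1, (9|11)=+1; (−1)^{1·1·5}·(+1)^1·(+1)^1 = -1.
v=7: a=7^-4·(≡6), b=7^-4·(≡3) mod 7; (6|7)=-1, (3|7)=-1; (−1)^{-4·-4·3}·(-1)^-4·(-1)^-4 = +1.
v=17: a=17^3·(≡11), b=17^4·(≡12) mod 17; (11|17)=-1, (12|17)=-1; (−1)^{3·4·8}·(-1)^4·(-1)^3 = -1.
v=∞: -12903 < 0 and 286 > 0  ⇒  (a,b)_∞ = +1.
v=13: a=13^0·(≡7), b=13^1·(≡1) mod 13; (7|13)=-1, (1|13)=+1; (−1)^{0·1·6}·(-1)^1·(+1)^0 = -1.
|Ram(-12903, 286)| = 4, even; anisotropic at {11, 13, 17, 23}.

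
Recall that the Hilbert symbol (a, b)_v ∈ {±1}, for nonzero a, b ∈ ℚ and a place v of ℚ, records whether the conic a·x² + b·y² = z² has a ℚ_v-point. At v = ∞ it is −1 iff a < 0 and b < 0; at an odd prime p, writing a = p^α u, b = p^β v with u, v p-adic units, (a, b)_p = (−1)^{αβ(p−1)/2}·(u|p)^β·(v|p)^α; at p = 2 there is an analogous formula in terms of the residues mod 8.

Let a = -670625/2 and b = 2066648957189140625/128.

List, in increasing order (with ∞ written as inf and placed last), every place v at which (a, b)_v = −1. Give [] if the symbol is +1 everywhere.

(a, b) ≡ (-2146, 4689010) mod (ℚ^×)²; places V = {2, 5, 7, 19, 23, 29, 37, ∞}.
(a,b)_19: α=0, u≡9; β=1, v≡10 (mod 19); (9|19)=+1, (10|19)=-1; sign (−1)^0·+1^1·-1^0 = +1.
(a,b)_2: α=-1, β=-7; u≡7, v≡1 (mod 8); ε(u)ε(v)=1·0, αω(v)=-1·0, βω(u)=-7·0; sum ≡ 0  ⇒  +1.
(a,b)_5: α=4, u≡1; β=7, v≡2 (mod 5); (1|5)=+1, (2|5)=-1; sign (−1)^0·+1^7·-1^4 = +1.
(a,b)_37: α=1, u≡21; β=3, v≡17 (mod 37); (21|37)=+1, (17|37)=-1; sign (−1)^0·+1^3·-1^1 = -1.
(a,b)_7: α=0, u≡5; β=2, v≡4 (mod 7); (5|7)=-1, (4|7)=+1; sign (−1)^0·-1^2·+1^0 = +1.
(a,b)_23: α=0, u≡16; β=1, v≡11 (mod 23); (16|23)=+1, (11|23)=-1; sign (−1)^0·+1^1·-1^0 = +1.
(a,b)_∞: sgn(-2146)=−, sgn(4689010)=+, so +1.
(a,b)_29: α=1, u≡23; β=3, v≡14 (mod 29); (23|29)=+1, (14|29)=-1; sign (−1)^0·+1^3·-1^1 = -1.
Ram(-2146, 4689010) = {29, 37}; no ℚ_29-point on the conic.

[29, 37]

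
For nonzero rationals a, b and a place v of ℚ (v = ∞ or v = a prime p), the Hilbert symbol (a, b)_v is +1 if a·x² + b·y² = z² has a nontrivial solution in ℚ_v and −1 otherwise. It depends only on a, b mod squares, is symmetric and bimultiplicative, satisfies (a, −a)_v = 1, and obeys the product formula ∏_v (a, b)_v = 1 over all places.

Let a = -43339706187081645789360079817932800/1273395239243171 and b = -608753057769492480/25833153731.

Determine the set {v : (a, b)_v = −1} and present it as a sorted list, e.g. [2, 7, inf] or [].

[5, 11, 17, inf]

(a, b) ≡ (-3927, -12155) mod (ℚ^×)²; places V = {2, 3, 5, 7, 11, 13, 17, 23, 43, 47, ∞}.
(a,b)_5: α=2, u≡3; β=1, v≡4 (mod 5); (3|5)=-1, (4|5)=+1; sign (−1)^0·-1^1·+1^2 = -1.
(a,b)_2: α=28, β=12; u≡1, v≡5 (mod 8); ε(u)ε(v)=0·0, αω(v)=28·1, βω(u)=12·0; sum ≡ 0  ⇒  +1.
(a,b)_∞: sgn(-3927)=−, sgn(-12155)=−, so -1.
(a,b)_23: α=-4, u≡4; β=-2, v≡12 (mod 23); (4|23)=+1, (12|23)=+1; sign (−1)^0·+1^-2·+1^-4 = +1.
(a,b)_11: α=-3, u≡10; β=-1, v≡8 (mod 11); (10|11)=-1, (8|11)=-1; sign (−1)^1·-1^-1·-1^-3 = -1.
(a,b)_17: α=9, u≡14; β=5, v≡9 (mod 17); (14|17)=-1, (9|17)=+1; sign (−1)^0·-1^5·+1^9 = -1.
(a,b)_13: α=0, u≡3; β=1, v≡3 (mod 13); (3|13)=+1, (3|13)=+1; sign (−1)^0·+1^1·+1^0 = +1.
(a,b)_43: α=-4, u≡19; β=-2, v≡1 (mod 43); (19|43)=-1, (1|43)=+1; sign (−1)^0·-1^-2·+1^-4 = +1.
(a,b)_47: α=4, u≡32; β=2, v≡14 (mod 47); (32|47)=+1, (14|47)=+1; sign (−1)^0·+1^2·+1^4 = +1.
(a,b)_3: α=13, u≡2; β=6, v≡1 (mod 3); (2|3)=-1, (1|3)=+1; sign (−1)^0·-1^6·+1^13 = +1.
(a,b)_7: α=1, u≡3; β=-4, v≡1 (mod 7); (3|7)=-1, (1|7)=+1; sign (−1)^0·-1^-4·+1^1 = +1.
(-3927, -12155 / ℚ) ramifies at {5, 11, 17, ∞}: a division algebra.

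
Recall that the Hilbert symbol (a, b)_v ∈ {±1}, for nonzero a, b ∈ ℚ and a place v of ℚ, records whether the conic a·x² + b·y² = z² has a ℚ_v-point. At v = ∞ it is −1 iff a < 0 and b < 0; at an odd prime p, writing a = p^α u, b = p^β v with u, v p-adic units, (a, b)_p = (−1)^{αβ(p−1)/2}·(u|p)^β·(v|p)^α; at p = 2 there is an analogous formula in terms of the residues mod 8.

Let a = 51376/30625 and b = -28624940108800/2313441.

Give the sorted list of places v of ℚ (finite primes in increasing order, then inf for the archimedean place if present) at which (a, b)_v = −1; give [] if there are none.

(a, b) ≡ (19, -22819627) mod (ℚ^×)²; places V = {2, 3, 5, 7, 13, 17, 19, 31, 43, 53, ∞}.
(a,b)_13: α=2, u≡7; β=-4, v≡10 (mod 13); (7|13)=-1, (10|13)=+1; sign (−1)^0·-1^-4·+1^2 = +1.
(a,b)_7: α=-2, u≡5; β=2, v≡4 (mod 7); (5|7)=-1, (4|7)=+1; sign (−1)^0·-1^2·+1^-2 = +1.
(a,b)_43: α=0, u≡42; β=1, v≡9 (mod 43); (42|43)=-1, (9|43)=+1; sign (−1)^0·-1^1·+1^0 = -1.
(a,b)_∞: sgn(19)=+, sgn(-22819627)=−, so +1.
(a,b)_5: α=-4, u≡4; β=2, v≡3 (mod 5); (4|5)=+1, (3|5)=-1; sign (−1)^0·+1^2·-1^-4 = +1.
(a,b)_53: α=0, u≡45; β=1, v≡47 (mod 53); (45|53)=-1, (47|53)=+1; sign (−1)^0·-1^1·+1^0 = -1.
(a,b)_3: α=0, u≡1; β=-4, v≡2 (mod 3); (1|3)=+1, (2|3)=-1; sign (−1)^0·+1^-4·-1^0 = +1.
(a,b)_17: α=0, u≡13; β=1, v≡11 (mod 17); (13|17)=+1, (11|17)=-1; sign (−1)^0·+1^1·-1^0 = +1.
(a,b)_2: α=4, β=10; u≡3, v≡5 (mod 8); ε(u)ε(v)=1·0, αω(v)=4·1, βω(u)=10·1; sum ≡ 0  ⇒  +1.
(a,b)_19: α=1, u≡17; β=1, v≡14 (mod 19); (17|19)=+1, (14|19)=-1; sign (−1)^1·+1^1·-1^1 = +1.
(a,b)_31: α=0, u≡28; β=1, v≡5 (mod 31); (28|31)=+1, (5|31)=+1; sign (−1)^0·+1^1·+1^0 = +1.
(19, -22819627 / ℚ) ramifies at {43, 53}: a division algebra.

[43, 53]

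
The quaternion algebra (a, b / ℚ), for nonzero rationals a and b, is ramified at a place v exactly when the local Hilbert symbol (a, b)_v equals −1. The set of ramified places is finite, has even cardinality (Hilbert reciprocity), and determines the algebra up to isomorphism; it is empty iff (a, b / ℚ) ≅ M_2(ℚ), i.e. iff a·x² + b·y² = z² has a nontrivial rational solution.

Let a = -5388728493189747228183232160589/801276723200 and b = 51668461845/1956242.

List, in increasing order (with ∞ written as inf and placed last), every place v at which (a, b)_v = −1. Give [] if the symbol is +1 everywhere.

[3, 5, 7, 11]

(a, b) ≡ (-858, 10010) mod (ℚ^×)²; places V = {2, 3, 5, 7, 11, 13, 17, 23, 43, ∞}.
(a,b)_13: α=3, u≡3; β=1, v≡3 (mod 13); (3|13)=+1, (3|13)=+1; sign (−1)^0·+1^1·+1^3 = +1.
(a,b)_43: α=-2, u≡42; β=-2, v≡28 (mod 43); (42|43)=-1, (28|43)=-1; sign (−1)^0·-1^-2·-1^-2 = +1.
(a,b)_23: α=-2, u≡13; β=-2, v≡10 (mod 23); (13|23)=+1, (10|23)=-1; sign (−1)^0·+1^-2·-1^-2 = +1.
(a,b)_∞: sgn(-858)=−, sgn(10010)=+, so +1.
(a,b)_5: α=-2, u≡2; β=1, v≡2 (mod 5); (2|5)=-1, (2|5)=-1; sign (−1)^0·-1^1·-1^-2 = -1.
(a,b)_11: α=3, u≡2; β=1, v≡2 (mod 11); (2|11)=-1, (2|11)=-1; sign (−1)^1·-1^1·-1^3 = -1.
(a,b)_17: α=4, u≡15; β=2, v≡11 (mod 17); (15|17)=+1, (11|17)=-1; sign (−1)^0·+1^2·-1^4 = +1.
(a,b)_7: α=2, u≡6; β=3, v≡2 (mod 7); (6|7)=-1, (2|7)=+1; sign (−1)^0·-1^3·+1^2 = -1.
(a,b)_2: α=-15, β=-1; u≡3, v≡5 (mod 8); ε(u)ε(v)=1·0, αω(v)=-15·1, βω(u)=-1·1; sum ≡ 0  ⇒  +1.
(a,b)_3: α=37, u≡2; β=6, v≡2 (mod 3); (2|3)=-1, (2|3)=-1; sign (−1)^0·-1^6·-1^37 = -1.
(-858, 10010 / ℚ) ramifies at {3, 5, 7, 11}: a division algebra.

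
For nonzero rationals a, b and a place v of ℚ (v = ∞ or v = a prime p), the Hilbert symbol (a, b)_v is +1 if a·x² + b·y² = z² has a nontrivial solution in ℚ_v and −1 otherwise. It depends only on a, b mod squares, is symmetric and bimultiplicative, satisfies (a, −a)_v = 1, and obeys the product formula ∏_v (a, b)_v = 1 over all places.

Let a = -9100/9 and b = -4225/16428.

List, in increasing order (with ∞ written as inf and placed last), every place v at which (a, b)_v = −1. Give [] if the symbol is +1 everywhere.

[3, inf]

(a, b) ≡ (-91, -3) mod (ℚ^×)²; places V = {2, 3, 5, 7, 13, 37, ∞}.
(a,b)_5: α=2, u≡4; β=2, v≡2 (mod 5); (4|5)=+1, (2|5)=-1; sign (−1)^0·+1^2·-1^2 = +1.
(a,b)_∞: sgn(-91)=−, sgn(-3)=−, so -1.
(a,b)_2: α=2, β=-2; u≡5, v≡5 (mod 8); ε(u)ε(v)=0·0, αω(v)=2·1, βω(u)=-2·1; sum ≡ 0  ⇒  +1.
(a,b)_7: α=1, u≡1; β=0, v≡4 (mod 7); (1|7)=+1, (4|7)=+1; sign (−1)^0·+1^0·+1^1 = +1.
(a,b)_13: α=1, u≡6; β=2, v≡3 (mod 13); (6|13)=-1, (3|13)=+1; sign (−1)^0·-1^2·+1^1 = +1.
(a,b)_37: α=0, u≡29; β=-2, v≡21 (mod 37); (29|37)=-1, (21|37)=+1; sign (−1)^0·-1^-2·+1^0 = +1.
(a,b)_3: α=-2, u≡2; β=-1, v≡2 (mod 3); (2|3)=-1, (2|3)=-1; sign (−1)^0·-1^-1·-1^-2 = -1.
Ram(-91, -3) = {3, ∞}; no ℚ_3-point on the conic.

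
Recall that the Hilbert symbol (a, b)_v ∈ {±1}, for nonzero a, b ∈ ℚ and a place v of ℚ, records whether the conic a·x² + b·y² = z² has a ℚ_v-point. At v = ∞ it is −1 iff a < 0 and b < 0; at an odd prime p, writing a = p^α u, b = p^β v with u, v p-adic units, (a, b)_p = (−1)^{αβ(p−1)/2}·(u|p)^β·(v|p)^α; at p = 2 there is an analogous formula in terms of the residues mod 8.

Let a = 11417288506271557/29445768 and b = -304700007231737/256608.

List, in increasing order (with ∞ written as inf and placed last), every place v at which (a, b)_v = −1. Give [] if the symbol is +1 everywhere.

(a, b) ≡ (14586, -374) mod (ℚ^×)²; places V = {2, 3, 7, 11, 13, 17, 41, 47, ∞}.
(a,b)_7: α=2, u≡5; β=0, v≡1 (mod 7); (5|7)=-1, (1|7)=+1; sign (−1)^0·-1^0·+1^2 = +1.
(a,b)_2: α=-3, β=-5; u≡5, v≡5 (mod 8); ε(u)ε(v)=0·0, αω(v)=-3·1, βω(u)=-5·1; sum ≡ 0  ⇒  +1.
(a,b)_3: α=-9, u≡2; β=-6, v≡1 (mod 3); (2|3)=-1, (1|3)=+1; sign (−1)^0·-1^-6·+1^-9 = +1.
(a,b)_17: α=-1, u≡15; β=1, v≡7 (mod 17); (15|17)=+1, (7|17)=-1; sign (−1)^0·+1^1·-1^-1 = -1.
(a,b)_11: α=-1, u≡6; β=-1, v≡6 (mod 11); (6|11)=-1, (6|11)=-1; sign (−1)^1·-1^-1·-1^-1 = -1.
(a,b)_∞: sgn(14586)=+, sgn(-374)=−, so +1.
(a,b)_13: α=7, u≡12; β=6, v≡3 (mod 13); (12|13)=+1, (3|13)=+1; sign (−1)^0·+1^6·+1^7 = +1.
(a,b)_47: α=2, u≡21; β=2, v≡12 (mod 47); (21|47)=+1, (12|47)=+1; sign (−1)^0·+1^2·+1^2 = +1.
(a,b)_41: α=2, u≡10; β=2, v≡33 (mod 41); (10|41)=+1, (33|41)=+1; sign (−1)^0·+1^2·+1^2 = +1.
(14586, -374 / ℚ) ramifies at {11, 17}: a division algebra.

[11, 17]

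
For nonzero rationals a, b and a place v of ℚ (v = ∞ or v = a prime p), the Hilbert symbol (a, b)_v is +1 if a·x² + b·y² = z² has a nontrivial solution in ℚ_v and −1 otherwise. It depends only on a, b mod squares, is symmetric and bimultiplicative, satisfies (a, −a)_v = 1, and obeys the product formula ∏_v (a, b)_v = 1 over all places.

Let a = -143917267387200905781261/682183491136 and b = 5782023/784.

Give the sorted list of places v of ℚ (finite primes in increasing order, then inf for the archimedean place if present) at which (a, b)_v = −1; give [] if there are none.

(a, b) ≡ (-7429, 247) mod (ℚ^×)²; places V = {2, 3, 7, 13, 17, 19, 23, 31, 43, ∞}.
(a,b)_43: α=-2, u≡31; β=0, v≡20 (mod 43); (31|43)=+1, (20|43)=-1; sign (−1)^0·+1^0·-1^-2 = +1.
(a,b)_2: α=-6, β=-4; u≡3, v≡7 (mod 8); ε(u)ε(v)=1·1, αω(v)=-6·0, βω(u)=-4·1; sum ≡ 1  ⇒  -1.
(a,b)_19: α=3, u≡14; β=1, v≡14 (mod 19); (14|19)=-1, (14|19)=-1; sign (−1)^1·-1^1·-1^3 = -1.
(a,b)_31: α=2, u≡30; β=0, v≡3 (mod 31); (30|31)=-1, (3|31)=-1; sign (−1)^0·-1^0·-1^2 = +1.
(a,b)_23: α=1, u≡7; β=0, v≡15 (mod 23); (7|23)=-1, (15|23)=-1; sign (−1)^0·-1^0·-1^1 = -1.
(a,b)_13: α=4, u≡6; β=1, v≡7 (mod 13); (6|13)=-1, (7|13)=-1; sign (−1)^0·-1^1·-1^4 = -1.
(a,b)_∞: sgn(-7429)=−, sgn(247)=+, so +1.
(a,b)_3: α=4, u≡2; β=4, v≡1 (mod 3); (2|3)=-1, (1|3)=+1; sign (−1)^0·-1^4·+1^4 = +1.
(a,b)_17: α=7, u≡11; β=2, v≡16 (mod 17); (11|17)=-1, (16|17)=+1; sign (−1)^0·-1^2·+1^7 = +1.
(a,b)_7: α=-8, u≡6; β=-2, v≡1 (mod 7); (6|7)=-1, (1|7)=+1; sign (−1)^0·-1^-2·+1^-8 = +1.
(-7429, 247 / ℚ) ramifies at {2, 13, 19, 23}: a division algebra.

[2, 13, 19, 23]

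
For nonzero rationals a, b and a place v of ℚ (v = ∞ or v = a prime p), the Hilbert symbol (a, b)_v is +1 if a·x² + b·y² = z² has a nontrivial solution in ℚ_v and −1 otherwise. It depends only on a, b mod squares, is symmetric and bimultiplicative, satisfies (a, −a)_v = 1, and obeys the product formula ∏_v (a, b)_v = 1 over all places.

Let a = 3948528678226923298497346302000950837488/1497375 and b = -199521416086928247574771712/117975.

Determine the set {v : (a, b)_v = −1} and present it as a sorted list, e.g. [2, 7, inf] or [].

[5, 13, 17, 29]

(a, b) ≡ (515185, -30498) mod (ℚ^×)²; places V = {2, 3, 5, 7, 11, 13, 17, 19, 23, 29, ∞}.
(a,b)_23: α=2, u≡1; β=1, v≡8 (mod 23); (1|23)=+1, (8|23)=+1; sign (−1)^0·+1^1·+1^2 = +1.
(a,b)_3: α=-2, u≡1; β=-1, v≡1 (mod 3); (1|3)=+1, (1|3)=+1; sign (−1)^0·+1^-1·+1^-2 = +1.
(a,b)_11: α=-3, u≡6; β=-2, v≡4 (mod 11); (6|11)=-1, (4|11)=+1; sign (−1)^0·-1^-2·+1^-3 = +1.
(a,b)_17: α=15, u≡3; β=9, v≡4 (mod 17); (3|17)=-1, (4|17)=+1; sign (−1)^0·-1^9·+1^15 = -1.
(a,b)_∞: sgn(515185)=+, sgn(-30498)=−, so +1.
(a,b)_19: α=3, u≡3; β=2, v≡1 (mod 19); (3|19)=-1, (1|19)=+1; sign (−1)^0·-1^2·+1^3 = +1.
(a,b)_7: α=8, u≡3; β=6, v≡1 (mod 7); (3|7)=-1, (1|7)=+1; sign (−1)^0·-1^6·+1^8 = +1.
(a,b)_2: α=4, β=11; u≡1, v≡7 (mod 8); ε(u)ε(v)=0·1, αω(v)=4·0, βω(u)=11·0; sum ≡ 0  ⇒  +1.
(a,b)_29: α=3, u≡8; β=2, v≡18 (mod 29); (8|29)=-1, (18|29)=-1; sign (−1)^0·-1^2·-1^3 = -1.
(a,b)_5: α=-3, u≡2; β=-2, v≡2 (mod 5); (2|5)=-1, (2|5)=-1; sign (−1)^0·-1^-2·-1^-3 = -1.
(a,b)_13: α=2, u≡6; β=-1, v≡5 (mod 13); (6|13)=-1, (5|13)=-1; sign (−1)^0·-1^-1·-1^2 = -1.
|Ram(515185, -30498)| = 4, even; anisotropic at {5, 13, 17, 29}.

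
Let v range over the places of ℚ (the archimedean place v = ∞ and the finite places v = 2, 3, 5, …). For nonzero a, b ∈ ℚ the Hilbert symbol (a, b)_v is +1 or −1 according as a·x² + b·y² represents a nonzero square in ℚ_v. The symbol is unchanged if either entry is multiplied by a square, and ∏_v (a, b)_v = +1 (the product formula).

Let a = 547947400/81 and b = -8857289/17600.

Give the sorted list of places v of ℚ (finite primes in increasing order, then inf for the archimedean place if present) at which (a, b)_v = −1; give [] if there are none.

[2, 11, 13, 17]

(a, b) ≡ (111826, -40579) mod (ℚ^×)²; places V = {2, 3, 5, 7, 11, 13, 17, 23, 31, ∞}.
(a,b)_11: α=1, u≡8; β=-1, v≡2 (mod 11); (8|11)=-1, (2|11)=-1; sign (−1)^1·-1^-1·-1^1 = -1.
(a,b)_7: α=2, u≡4; β=5, v≡6 (mod 7); (4|7)=+1, (6|7)=-1; sign (−1)^0·+1^5·-1^2 = +1.
(a,b)_13: α=1, u≡10; β=0, v≡6 (mod 13); (10|13)=+1, (6|13)=-1; sign (−1)^0·+1^0·-1^1 = -1.
(a,b)_∞: sgn(111826)=+, sgn(-40579)=−, so +1.
(a,b)_5: α=2, u≡1; β=-2, v≡4 (mod 5); (1|5)=+1, (4|5)=+1; sign (−1)^0·+1^-2·+1^2 = +1.
(a,b)_17: α=1, u≡1; β=1, v≡10 (mod 17); (1|17)=+1, (10|17)=-1; sign (−1)^0·+1^1·-1^1 = -1.
(a,b)_3: α=-4, u≡1; β=0, v≡2 (mod 3); (1|3)=+1, (2|3)=-1; sign (−1)^0·+1^0·-1^-4 = +1.
(a,b)_23: α=1, u≡18; β=0, v≡16 (mod 23); (18|23)=+1, (16|23)=+1; sign (−1)^0·+1^0·+1^1 = +1.
(a,b)_31: α=0, u≡14; β=1, v≡30 (mod 31); (14|31)=+1, (30|31)=-1; sign (−1)^0·+1^1·-1^0 = +1.
(a,b)_2: α=3, β=-6; u≡1, v≡5 (mod 8); ε(u)ε(v)=0·0, αω(v)=3·1, βω(u)=-6·0; sum ≡ 1  ⇒  -1.
Ram(111826, -40579) = {2, 11, 13, 17}; no ℚ_2-point on the conic.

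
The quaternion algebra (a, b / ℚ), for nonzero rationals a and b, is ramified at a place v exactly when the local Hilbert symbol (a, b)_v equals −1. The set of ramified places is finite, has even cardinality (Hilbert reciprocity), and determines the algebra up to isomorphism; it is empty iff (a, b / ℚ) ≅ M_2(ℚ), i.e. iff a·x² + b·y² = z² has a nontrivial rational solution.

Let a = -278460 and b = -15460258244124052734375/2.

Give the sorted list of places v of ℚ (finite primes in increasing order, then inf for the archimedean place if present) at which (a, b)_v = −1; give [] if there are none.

[3, 13, 17, inf]

(a, b) ≡ (-7735, -7854) mod (ℚ^×)²; places V = {2, 3, 5, 7, 11, 13, 17, ∞}.
(a,b)_5: α=1, u≡3; β=10, v≡1 (mod 5); (3|5)=-1, (1|5)=+1; sign (−1)^0·-1^10·+1^1 = +1.
(a,b)_∞: sgn(-7735)=−, sgn(-7854)=−, so -1.
(a,b)_11: α=0, u≡5; β=1, v≡1 (mod 11); (5|11)=+1, (1|11)=+1; sign (−1)^0·+1^1·+1^0 = +1.
(a,b)_3: α=2, u≡2; β=1, v≡1 (mod 3); (2|3)=-1, (1|3)=+1; sign (−1)^0·-1^1·+1^2 = -1.
(a,b)_2: α=2, β=-1; u≡1, v≡1 (mod 8); ε(u)ε(v)=0·0, αω(v)=2·0, βω(u)=-1·0; sum ≡ 0  ⇒  +1.
(a,b)_7: α=1, u≡1; β=1, v≡3 (mod 7); (1|7)=+1, (3|7)=-1; sign (−1)^1·+1^1·-1^1 = +1.
(a,b)_17: α=1, u≡8; β=5, v≡11 (mod 17); (8|17)=+1, (11|17)=-1; sign (−1)^0·+1^5·-1^1 = -1.
(a,b)_13: α=1, u≡4; β=6, v≡11 (mod 13); (4|13)=+1, (11|13)=-1; sign (−1)^0·+1^6·-1^1 = -1.
Ram(-7735, -7854) = {3, 13, 17, ∞}; no ℚ_3-point on the conic.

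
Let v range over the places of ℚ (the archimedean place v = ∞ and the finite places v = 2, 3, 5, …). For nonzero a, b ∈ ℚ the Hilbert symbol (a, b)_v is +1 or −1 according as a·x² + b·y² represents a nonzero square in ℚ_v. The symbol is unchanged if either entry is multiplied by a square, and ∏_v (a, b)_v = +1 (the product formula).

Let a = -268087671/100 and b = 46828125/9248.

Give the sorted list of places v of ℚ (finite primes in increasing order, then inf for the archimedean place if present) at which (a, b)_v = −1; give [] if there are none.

[3, 17]

(a, b) ≡ (-103071, 74) mod (ℚ^×)²; places V = {2, 3, 5, 17, 37, 43, 47, ∞}.
(a,b)_47: α=1, u≡27; β=0, v≡21 (mod 47); (27|47)=+1, (21|47)=+1; sign (−1)^0·+1^0·+1^1 = +1.
(a,b)_3: α=3, u≡2; β=4, v≡2 (mod 3); (2|3)=-1, (2|3)=-1; sign (−1)^0·-1^4·-1^3 = -1.
(a,b)_37: α=0, u≡26; β=1, v≡17 (mod 37); (26|37)=+1, (17|37)=-1; sign (−1)^0·+1^1·-1^0 = +1.
(a,b)_17: α=3, u≡7; β=-2, v≡12 (mod 17); (7|17)=-1, (12|17)=-1; sign (−1)^0·-1^-2·-1^3 = -1.
(a,b)_5: α=-2, u≡1; β=6, v≡4 (mod 5); (1|5)=+1, (4|5)=+1; sign (−1)^0·+1^6·+1^-2 = +1.
(a,b)_∞: sgn(-103071)=−, sgn(74)=+, so +1.
(a,b)_2: α=-2, β=-5; u≡1, v≡5 (mod 8); ε(u)ε(v)=0·0, αω(v)=-2·1, βω(u)=-5·0; sum ≡ 0  ⇒  +1.
(a,b)_43: α=1, u≡38; β=0, v≡31 (mod 43); (38|43)=+1, (31|43)=+1; sign (−1)^0·+1^0·+1^1 = +1.
|Ram(-103071, 74)| = 2, even; anisotropic at {3, 17}.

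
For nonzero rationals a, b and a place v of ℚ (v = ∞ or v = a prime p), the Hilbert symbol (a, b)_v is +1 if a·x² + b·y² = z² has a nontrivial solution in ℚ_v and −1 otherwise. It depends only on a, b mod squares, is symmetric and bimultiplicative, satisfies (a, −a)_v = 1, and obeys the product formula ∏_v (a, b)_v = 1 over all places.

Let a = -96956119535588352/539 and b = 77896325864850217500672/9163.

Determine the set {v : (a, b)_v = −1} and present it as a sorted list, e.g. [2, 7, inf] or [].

(a, b) ≡ (-138567, 374) mod (ℚ^×)²; places V = {2, 3, 7, 11, 13, 17, 19, ∞}.
(a,b)_2: α=10, β=21; u≡1, v≡3 (mod 8); ε(u)ε(v)=0·1, αω(v)=10·1, βω(u)=21·0; sum ≡ 0  ⇒  +1.
(a,b)_∞: sgn(-138567)=−, sgn(374)=+, so +1.
(a,b)_17: α=1, u≡4; β=-1, v≡10 (mod 17); (4|17)=+1, (10|17)=-1; sign (−1)^0·+1^-1·-1^1 = -1.
(a,b)_3: α=7, u≡2; β=10, v≡2 (mod 3); (2|3)=-1, (2|3)=-1; sign (−1)^0·-1^10·-1^7 = -1.
(a,b)_19: α=3, u≡3; β=4, v≡8 (mod 19); (3|19)=-1, (8|19)=-1; sign (−1)^0·-1^4·-1^3 = -1.
(a,b)_7: α=-2, u≡6; β=-2, v≡3 (mod 7); (6|7)=-1, (3|7)=-1; sign (−1)^0·-1^-2·-1^-2 = +1.
(a,b)_13: α=5, u≡9; β=6, v≡4 (mod 13); (9|13)=+1, (4|13)=+1; sign (−1)^0·+1^6·+1^5 = +1.
(a,b)_11: α=-1, u≡1; β=-1, v≡9 (mod 11); (1|11)=+1, (9|11)=+1; sign (−1)^1·+1^-1·+1^-1 = -1.
|Ram(-138567, 374)| = 4, even; anisotropic at {3, 11, 17, 19}.

[3, 11, 17, 19]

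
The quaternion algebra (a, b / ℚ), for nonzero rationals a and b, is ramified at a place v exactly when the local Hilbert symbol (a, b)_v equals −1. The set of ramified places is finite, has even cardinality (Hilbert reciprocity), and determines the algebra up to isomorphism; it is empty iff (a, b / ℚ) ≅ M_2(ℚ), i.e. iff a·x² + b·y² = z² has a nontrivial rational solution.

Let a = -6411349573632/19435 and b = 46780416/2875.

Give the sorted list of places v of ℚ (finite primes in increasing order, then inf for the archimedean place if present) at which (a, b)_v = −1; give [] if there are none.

[2, 3, 5, 47]

(a, b) ≡ (-345, 16215) mod (ℚ^×)²; places V = {2, 3, 5, 13, 23, 47, ∞}.
(a,b)_∞: sgn(-345)=−, sgn(16215)=+, so +1.
(a,b)_13: α=-2, u≡8; β=0, v≡10 (mod 13); (8|13)=-1, (10|13)=+1; sign (−1)^0·-1^0·+1^-2 = +1.
(a,b)_3: α=11, u≡2; β=5, v≡2 (mod 3); (2|3)=-1, (2|3)=-1; sign (−1)^1·-1^5·-1^11 = -1.
(a,b)_47: α=2, u≡11; β=1, v≡7 (mod 47); (11|47)=-1, (7|47)=+1; sign (−1)^0·-1^1·+1^2 = -1.
(a,b)_2: α=14, β=12; u≡7, v≡7 (mod 8); ε(u)ε(v)=1·1, αω(v)=14·0, βω(u)=12·0; sum ≡ 1  ⇒  -1.
(a,b)_5: α=-1, u≡4; β=-3, v≡2 (mod 5); (4|5)=+1, (2|5)=-1; sign (−1)^0·+1^-3·-1^-1 = -1.
(a,b)_23: α=-1, u≡9; β=-1, v≡21 (mod 23); (9|23)=+1, (21|23)=-1; sign (−1)^1·+1^-1·-1^-1 = +1.
|Ram(-345, 16215)| = 4, even; anisotropic at {2, 3, 5, 47}.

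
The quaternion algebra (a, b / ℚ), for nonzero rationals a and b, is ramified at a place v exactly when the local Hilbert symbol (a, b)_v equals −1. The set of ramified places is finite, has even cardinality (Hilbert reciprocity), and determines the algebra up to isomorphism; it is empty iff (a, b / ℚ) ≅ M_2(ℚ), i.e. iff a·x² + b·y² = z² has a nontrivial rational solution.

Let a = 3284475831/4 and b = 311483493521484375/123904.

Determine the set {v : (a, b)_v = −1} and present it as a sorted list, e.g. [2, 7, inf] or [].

[2, 3]

Mod squares: a ≡ 39, b ≡ 85215. Check v ∈ {∞, 2, 3, 5, 7, 11, 13, 19, 23}.
v=11: a=11^0·(≡8), b=11^-2·(≡3) mod 11; (8|11)=-1, (3|11)=+1; (−1)^{0·-2·5}·(-1)^-2·(+1)^0 = +1.
v=23: a=23^2·(≡3), b=23^3·(≡6) mod 23; (3|23)=+1, (6|23)=+1; (−1)^{2·3·11}·(+1)^3·(+1)^2 = +1.
v=5: a=5^0·(≡4), b=5^9·(≡2) mod 5; (4|5)=+1, (2|5)=-1; (−1)^{0·9·2}·(+1)^9·(-1)^0 = +1.
v=3: a=3^3·(≡1), b=3^1·(≡1) mod 3; (1|3)=+1, (1|3)=+1; (−1)^{3·1·1}·(+1)^1·(+1)^3 = -1.
v=7: a=7^2·(≡4), b=7^2·(≡1) mod 7; (4|7)=+1, (1|7)=+1; (−1)^{2·2·3}·(+1)^2·(+1)^2 = +1.
v=13: a=13^1·(≡4), b=13^1·(≡9) mod 13; (4|13)=+1, (9|13)=+1; (−1)^{1·1·6}·(+1)^1·(+1)^1 = +1.
v=∞: 39 > 0 and 85215 > 0  ⇒  (a,b)_∞ = +1.
v=2: v_2(a)=-2, v_2(b)=-10; units ≡ 7, 7 (mod 8); ε·ε+αω+βω = 1·1+-2·0+-10·0 ≡ 1  ⇒  (a,b)_2 = -1.
v=19: a=19^2·(≡16), b=19^3·(≡4) mod 19; (16|19)=+1, (4|19)=+1; (−1)^{2·3·9}·(+1)^3·(+1)^2 = +1.
(39, 85215 / ℚ) ramifies at {2, 3}: a division algebra.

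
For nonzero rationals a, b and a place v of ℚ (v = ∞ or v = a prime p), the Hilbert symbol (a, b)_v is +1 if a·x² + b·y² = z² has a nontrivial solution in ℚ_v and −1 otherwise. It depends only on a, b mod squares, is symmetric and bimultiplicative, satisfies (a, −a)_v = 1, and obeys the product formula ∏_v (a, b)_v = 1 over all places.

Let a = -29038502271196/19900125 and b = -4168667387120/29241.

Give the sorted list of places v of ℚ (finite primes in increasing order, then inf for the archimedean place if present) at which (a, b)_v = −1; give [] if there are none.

(a, b) ≡ (-155, -184295) mod (ℚ^×)²; places V = {2, 3, 5, 7, 11, 19, 29, 31, 37, 41, ∞}.
(a,b)_19: α=-2, u≡7; β=-2, v≡17 (mod 19); (7|19)=+1, (17|19)=+1; sign (−1)^0·+1^-2·+1^-2 = +1.
(a,b)_31: α=1, u≡12; β=1, v≡20 (mod 31); (12|31)=-1, (20|31)=+1; sign (−1)^1·-1^1·+1^1 = +1.
(a,b)_3: α=-2, u≡1; β=-4, v≡1 (mod 3); (1|3)=+1, (1|3)=+1; sign (−1)^0·+1^-4·+1^-2 = +1.
(a,b)_5: α=-3, u≡4; β=1, v≡1 (mod 5); (4|5)=+1, (1|5)=+1; sign (−1)^0·+1^1·+1^-3 = +1.
(a,b)_37: α=2, u≡10; β=0, v≡29 (mod 37); (10|37)=+1, (29|37)=-1; sign (−1)^0·+1^0·-1^2 = +1.
(a,b)_2: α=2, β=4; u≡5, v≡1 (mod 8); ε(u)ε(v)=0·0, αω(v)=2·0, βω(u)=4·1; sum ≡ 0  ⇒  +1.
(a,b)_7: α=-2, u≡5; β=0, v≡1 (mod 7); (5|7)=-1, (1|7)=+1; sign (−1)^0·-1^0·+1^-2 = +1.
(a,b)_29: α=2, u≡11; β=3, v≡20 (mod 29); (11|29)=-1, (20|29)=+1; sign (−1)^0·-1^3·+1^2 = -1.
(a,b)_11: α=2, u≡6; β=0, v≡2 (mod 11); (6|11)=-1, (2|11)=-1; sign (−1)^0·-1^0·-1^2 = +1.
(a,b)_∞: sgn(-155)=−, sgn(-184295)=−, so -1.
(a,b)_41: α=2, u≡37; β=3, v≡15 (mod 41); (37|41)=+1, (15|41)=-1; sign (−1)^0·+1^3·-1^2 = +1.
|Ram(-155, -184295)| = 2, even; anisotropic at {29, ∞}.

[29, inf]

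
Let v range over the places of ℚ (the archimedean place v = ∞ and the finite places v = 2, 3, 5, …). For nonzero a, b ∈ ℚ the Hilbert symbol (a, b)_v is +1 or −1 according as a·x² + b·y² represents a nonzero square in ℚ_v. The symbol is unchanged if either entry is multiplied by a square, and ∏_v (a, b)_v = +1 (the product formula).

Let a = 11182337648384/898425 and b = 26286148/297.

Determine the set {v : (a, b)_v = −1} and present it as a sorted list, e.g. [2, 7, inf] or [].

[7, 11, 17, 23]

(a, b) ≡ (3927, 90321) mod (ℚ^×)²; places V = {2, 3, 5, 7, 11, 17, 23, ∞}.
(a,b)_7: α=5, u≡4; β=5, v≡1 (mod 7); (4|7)=+1, (1|7)=+1; sign (−1)^1·+1^5·+1^5 = -1.
(a,b)_3: α=-3, u≡1; β=-3, v≡2 (mod 3); (1|3)=+1, (2|3)=-1; sign (−1)^1·+1^-3·-1^-3 = +1.
(a,b)_∞: sgn(3927)=+, sgn(90321)=+, so +1.
(a,b)_17: α=3, u≡10; β=1, v≡16 (mod 17); (10|17)=-1, (16|17)=+1; sign (−1)^0·-1^1·+1^3 = -1.
(a,b)_23: α=2, u≡22; β=1, v≡20 (mod 23); (22|23)=-1, (20|23)=-1; sign (−1)^0·-1^1·-1^2 = -1.
(a,b)_11: α=-3, u≡3; β=-1, v≡4 (mod 11); (3|11)=+1, (4|11)=+1; sign (−1)^1·+1^-1·+1^-3 = -1.
(a,b)_5: α=-2, u≡2; β=0, v≡4 (mod 5); (2|5)=-1, (4|5)=+1; sign (−1)^0·-1^0·+1^-2 = +1.
(a,b)_2: α=8, β=2; u≡7, v≡1 (mod 8); ε(u)ε(v)=1·0, αω(v)=8·0, βω(u)=2·0; sum ≡ 0  ⇒  +1.
|Ram(3927, 90321)| = 4, even; anisotropic at {7, 11, 17, 23}.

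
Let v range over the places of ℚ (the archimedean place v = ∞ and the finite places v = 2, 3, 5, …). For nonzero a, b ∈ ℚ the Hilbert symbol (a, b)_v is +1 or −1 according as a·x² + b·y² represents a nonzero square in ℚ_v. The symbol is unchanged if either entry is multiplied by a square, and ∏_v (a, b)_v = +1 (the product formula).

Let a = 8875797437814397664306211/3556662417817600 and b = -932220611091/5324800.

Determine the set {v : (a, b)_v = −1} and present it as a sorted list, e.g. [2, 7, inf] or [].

[7, 13, 19, 23]

Mod squares: a ≡ 19, b ≡ -39767. Check v ∈ {∞, 2, 3, 5, 7, 11, 13, 19, 23}.
v=7: a=7^-2·(≡3), b=7^1·(≡5) mod 7; (3|7)=-1, (5|7)=-1; (−1)^{-2·1·3}·(-1)^1·(-1)^-2 = -1.
v=2: v_2(a)=-34, v_2(b)=-14; units ≡ 3, 1 (mod 8); ε·ε+αω+βω = 1·0+-34·0+-14·1 ≡ 0  ⇒  (a,b)_2 = +1.
v=23: a=23^12·(≡10), b=23^5·(≡17) mod 23; (10|23)=-1, (17|23)=-1; (−1)^{12·5·11}·(-1)^5·(-1)^12 = -1.
v=3: a=3^10·(≡1), b=3^2·(≡1) mod 3; (1|3)=+1, (1|3)=+1; (−1)^{10·2·1}·(+1)^2·(+1)^10 = +1.
v=5: a=5^-2·(≡4), b=5^-2·(≡2) mod 5; (4|5)=+1, (2|5)=-1; (−1)^{-2·-2·2}·(+1)^-2·(-1)^-2 = +1.
v=19: a=19^3·(≡11), b=19^1·(≡7) mod 19; (11|19)=+1, (7|19)=+1; (−1)^{3·1·9}·(+1)^1·(+1)^3 = -1.
v=13: a=13^-2·(≡6), b=13^-1·(≡4) mod 13; (6|13)=-1, (4|13)=+1; (−1)^{-2·-1·6}·(-1)^-1·(+1)^-2 = -1.
v=∞: 19 > 0 and -39767 < 0  ⇒  (a,b)_∞ = +1.
v=11: a=11^0·(≡2), b=11^2·(≡3) mod 11; (2|11)=-1, (3|11)=+1; (−1)^{0·2·5}·(-1)^2·(+1)^0 = +1.
|Ram(19, -39767)| = 4, even; anisotropic at {7, 13, 19, 23}.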